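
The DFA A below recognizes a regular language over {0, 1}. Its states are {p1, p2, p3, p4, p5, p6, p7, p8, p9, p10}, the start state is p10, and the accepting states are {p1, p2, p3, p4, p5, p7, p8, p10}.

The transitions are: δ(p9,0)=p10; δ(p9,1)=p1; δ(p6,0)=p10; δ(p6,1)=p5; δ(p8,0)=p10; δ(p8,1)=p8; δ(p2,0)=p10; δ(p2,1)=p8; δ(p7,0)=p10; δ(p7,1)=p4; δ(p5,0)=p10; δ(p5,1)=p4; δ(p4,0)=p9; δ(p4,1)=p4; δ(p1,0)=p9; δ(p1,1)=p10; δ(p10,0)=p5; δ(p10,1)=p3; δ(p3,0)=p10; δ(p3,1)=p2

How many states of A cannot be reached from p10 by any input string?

BFS from p10 reaches {p1, p2, p3, p4, p5, p8, p9, p10}; the 2 state(s) p6, p7 are never visited.

2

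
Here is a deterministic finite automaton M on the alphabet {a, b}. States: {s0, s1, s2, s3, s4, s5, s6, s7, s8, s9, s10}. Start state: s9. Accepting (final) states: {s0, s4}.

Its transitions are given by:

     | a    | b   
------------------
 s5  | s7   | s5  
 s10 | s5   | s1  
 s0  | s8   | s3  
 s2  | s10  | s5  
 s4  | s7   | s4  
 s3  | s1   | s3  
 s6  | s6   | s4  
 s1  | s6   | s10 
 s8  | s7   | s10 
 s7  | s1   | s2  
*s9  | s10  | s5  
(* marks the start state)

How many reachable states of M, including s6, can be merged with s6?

First remove the unreachable states {s0,s3,s8}; 8 states remain.
Initial partition by acceptance: {s4} | {s1,s2,s5,s6,s7,s9,s10}.
Refine {s1,s2,s5,s6,s7,s9,s10} on symbol b: members go to different blocks, giving {s1,s2,s5,s7,s9,s10} and {s6}.
Refine {s1,s2,s5,s7,s9,s10} on symbol a: members go to different blocks, giving {s2,s5,s7,s9,s10} and {s1}.
Refine {s2,s5,s7,s9,s10} on symbol a: members go to different blocks, giving {s2,s5,s9,s10} and {s7}.
Split {s2,s5,s9,s10} by δ(·,a) → {s2,s9,s10} and {s5}.
On input a, block {s2,s9,s10} splits into {s2,s9} and {s10}.
Stable partition: {s4} | {s2,s9} | {s6} | {s1} | {s7} | {s5} | {s10} — 7 equivalence classes.
State s6 belongs to the block {s6}, which has 1 states.

1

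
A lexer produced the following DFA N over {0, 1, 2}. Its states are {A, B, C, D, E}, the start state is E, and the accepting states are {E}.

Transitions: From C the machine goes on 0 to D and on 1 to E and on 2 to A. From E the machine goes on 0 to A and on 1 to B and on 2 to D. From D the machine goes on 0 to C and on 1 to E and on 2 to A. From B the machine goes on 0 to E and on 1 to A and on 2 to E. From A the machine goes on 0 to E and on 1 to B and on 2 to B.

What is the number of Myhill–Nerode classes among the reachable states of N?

4

Every state is reachable, so we keep all 5.
Start with accepting vs non-accepting: {E} | {A,B,C,D}.
On input 0, block {A,B,C,D} splits into {A,B} and {C,D}.
On input 2, block {A,B} splits into {A} and {B}.
No further refinement is possible. Final partition (4 blocks): {E} | {A} | {C,D} | {B}.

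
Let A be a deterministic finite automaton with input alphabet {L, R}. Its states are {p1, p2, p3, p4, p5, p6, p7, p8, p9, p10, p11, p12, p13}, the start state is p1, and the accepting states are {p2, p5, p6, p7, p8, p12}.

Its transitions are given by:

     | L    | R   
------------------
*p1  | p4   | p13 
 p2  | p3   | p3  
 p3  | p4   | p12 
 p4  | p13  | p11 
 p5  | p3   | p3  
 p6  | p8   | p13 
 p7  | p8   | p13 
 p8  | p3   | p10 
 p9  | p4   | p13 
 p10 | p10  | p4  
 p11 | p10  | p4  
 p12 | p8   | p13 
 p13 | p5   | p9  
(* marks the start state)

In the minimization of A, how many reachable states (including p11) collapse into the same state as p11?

Reachable states from the start: {p1,p3,p4,p5,p8,p9,p10,p11,p12,p13}. Unreachable: {p2,p6,p7} — drop them.
P0 = {p5,p8,p12} | {p1,p3,p4,p9,p10,p11,p13}.
Split {p5,p8,p12} by δ(·,L) → {p5,p8} and {p12}.
On input L, block {p1,p3,p4,p9,p10,p11,p13} splits into {p1,p3,p4,p9,p10,p11} and {p13}.
Refine {p1,p3,p4,p9,p10,p11} on symbol L: members go to different blocks, giving {p1,p3,p9,p10,p11} and {p4}.
On input L, block {p1,p3,p9,p10,p11} splits into {p1,p3,p9} and {p10,p11}.
Refine {p5,p8} on symbol R: members go to different blocks, giving {p5} and {p8}.
Split {p1,p3,p9} by δ(·,R) → {p1,p9} and {p3}.
Stable partition: {p5} | {p1,p9} | {p12} | {p13} | {p4} | {p10,p11} | {p8} | {p3} — 8 equivalence classes.
The equivalence class containing p11 is {p10,p11}, of size 2.

2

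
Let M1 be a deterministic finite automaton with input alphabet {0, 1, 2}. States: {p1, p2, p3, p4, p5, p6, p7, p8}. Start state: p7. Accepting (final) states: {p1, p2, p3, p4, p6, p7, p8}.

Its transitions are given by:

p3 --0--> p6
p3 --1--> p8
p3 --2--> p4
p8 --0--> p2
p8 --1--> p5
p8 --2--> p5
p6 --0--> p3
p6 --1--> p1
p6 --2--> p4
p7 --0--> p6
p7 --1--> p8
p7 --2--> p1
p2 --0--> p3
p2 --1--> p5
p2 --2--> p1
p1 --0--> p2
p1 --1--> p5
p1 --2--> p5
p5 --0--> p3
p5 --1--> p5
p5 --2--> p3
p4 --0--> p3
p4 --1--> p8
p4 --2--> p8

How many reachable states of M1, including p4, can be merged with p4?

Start with accepting vs non-accepting: {p1,p2,p3,p4,p6,p7,p8} | {p5}.
Split {p1,p2,p3,p4,p6,p7,p8} by δ(·,1) → {p3,p4,p6,p7} and {p1,p2,p8}.
On input 2, block {p3,p4,p6,p7} splits into {p3,p6} and {p4,p7}.
Refine {p1,p2,p8} on symbol 0: members go to different blocks, giving {p1,p8} and {p2}.
Stable partition: {p3,p6} | {p5} | {p1,p8} | {p4,p7} | {p2} — 5 equivalence classes.
State p4 belongs to the block {p4,p7}, which has 2 states.

2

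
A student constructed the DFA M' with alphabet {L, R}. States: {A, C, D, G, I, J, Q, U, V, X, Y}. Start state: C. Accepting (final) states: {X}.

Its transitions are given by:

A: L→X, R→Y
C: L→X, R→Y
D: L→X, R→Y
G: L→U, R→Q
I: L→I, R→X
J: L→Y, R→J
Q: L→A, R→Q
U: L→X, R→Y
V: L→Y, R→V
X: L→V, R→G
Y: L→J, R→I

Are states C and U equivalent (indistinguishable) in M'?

First remove the unreachable states {D}; 10 states remain.
Initial partition by acceptance: {X} | {A,C,G,I,J,Q,U,V,Y}.
Split {A,C,G,I,J,Q,U,V,Y} by δ(·,L) → {G,I,J,Q,V,Y} and {A,C,U}.
Split {G,I,J,Q,V,Y} by δ(·,L) → {I,J,V,Y} and {G,Q}.
Refine {I,J,V,Y} on symbol R: members go to different blocks, giving {J,V,Y} and {I}.
Refine {J,V,Y} on symbol R: members go to different blocks, giving {J,V} and {Y}.
The partition is now stable with 6 blocks: {X} | {J,V} | {A,C,U} | {G,Q} | {I} | {Y}.
C and U lie in the same block of the stable partition, so they are equivalent — no string distinguishes them.

Yes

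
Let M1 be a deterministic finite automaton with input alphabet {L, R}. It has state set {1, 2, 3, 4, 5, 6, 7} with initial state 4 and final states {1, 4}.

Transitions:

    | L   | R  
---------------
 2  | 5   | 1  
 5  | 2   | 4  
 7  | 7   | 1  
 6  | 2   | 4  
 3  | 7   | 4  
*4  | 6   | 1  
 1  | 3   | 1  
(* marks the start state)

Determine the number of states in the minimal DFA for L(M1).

P0 = {1,4} | {2,3,5,6,7}.
No further refinement is possible. Final partition (2 blocks): {1,4} | {2,3,5,6,7}.

2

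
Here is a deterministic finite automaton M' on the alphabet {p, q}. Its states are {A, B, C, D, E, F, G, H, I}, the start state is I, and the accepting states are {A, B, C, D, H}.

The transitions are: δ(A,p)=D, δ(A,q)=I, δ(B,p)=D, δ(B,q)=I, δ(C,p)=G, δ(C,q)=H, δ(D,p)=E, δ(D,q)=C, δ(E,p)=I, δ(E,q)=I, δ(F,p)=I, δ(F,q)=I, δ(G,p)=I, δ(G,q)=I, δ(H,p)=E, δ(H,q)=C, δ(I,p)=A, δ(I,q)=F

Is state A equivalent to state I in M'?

No

States {B} cannot be reached from the start state, so discard them.
P0 = {A,C,D,H} | {E,F,G,I}.
Split {A,C,D,H} by δ(·,p) → {C,D,H} and {A}.
Refine {E,F,G,I} on symbol p: members go to different blocks, giving {E,F,G} and {I}.
The partition is now stable with 4 blocks: {C,D,H} | {E,F,G} | {A} | {I}.
A and I end up in different blocks, so they are distinguishable. For instance, the string 'ε' is accepted from only A.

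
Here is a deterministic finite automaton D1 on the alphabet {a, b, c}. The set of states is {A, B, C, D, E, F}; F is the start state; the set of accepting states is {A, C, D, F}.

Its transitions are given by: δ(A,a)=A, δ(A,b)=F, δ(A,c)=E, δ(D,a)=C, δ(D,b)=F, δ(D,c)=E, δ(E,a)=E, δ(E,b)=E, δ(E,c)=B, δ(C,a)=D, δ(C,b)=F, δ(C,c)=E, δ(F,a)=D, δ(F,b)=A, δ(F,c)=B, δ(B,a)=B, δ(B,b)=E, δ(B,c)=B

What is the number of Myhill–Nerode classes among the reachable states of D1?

Start with accepting vs non-accepting: {A,C,D,F} | {B,E}.
No further refinement is possible. Final partition (2 blocks): {A,C,D,F} | {B,E}.

2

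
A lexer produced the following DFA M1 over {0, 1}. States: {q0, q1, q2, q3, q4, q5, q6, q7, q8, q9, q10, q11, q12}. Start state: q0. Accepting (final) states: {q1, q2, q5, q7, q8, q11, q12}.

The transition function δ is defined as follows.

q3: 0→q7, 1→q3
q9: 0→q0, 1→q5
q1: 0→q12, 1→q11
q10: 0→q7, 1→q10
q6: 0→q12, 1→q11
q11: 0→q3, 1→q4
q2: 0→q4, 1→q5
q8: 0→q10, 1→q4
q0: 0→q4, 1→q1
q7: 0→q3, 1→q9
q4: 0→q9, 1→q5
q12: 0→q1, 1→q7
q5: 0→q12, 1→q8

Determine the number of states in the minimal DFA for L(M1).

4

Reachable states from the start: {q0,q1,q3,q4,q5,q7,q8,q9,q10,q11,q12}. Unreachable: {q2,q6} — drop them.
Initial partition by acceptance: {q1,q5,q7,q8,q11,q12} | {q0,q3,q4,q9,q10}.
Refine {q1,q5,q7,q8,q11,q12} on symbol 0: members go to different blocks, giving {q1,q5,q12} and {q7,q8,q11}.
On input 0, block {q0,q3,q4,q9,q10} splits into {q0,q4,q9} and {q3,q10}.
The partition is now stable with 4 blocks: {q1,q5,q12} | {q0,q4,q9} | {q7,q8,q11} | {q3,q10}.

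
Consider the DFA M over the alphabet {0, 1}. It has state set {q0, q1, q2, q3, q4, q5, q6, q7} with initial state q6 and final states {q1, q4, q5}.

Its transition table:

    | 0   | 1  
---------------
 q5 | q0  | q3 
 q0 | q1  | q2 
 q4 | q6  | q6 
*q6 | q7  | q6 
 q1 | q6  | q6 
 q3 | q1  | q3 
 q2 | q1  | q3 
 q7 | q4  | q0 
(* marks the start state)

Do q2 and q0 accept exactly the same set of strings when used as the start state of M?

Yes

States {q5} cannot be reached from the start state, so discard them.
Initial partition by acceptance: {q1,q4} | {q0,q2,q3,q6,q7}.
On input 0, block {q0,q2,q3,q6,q7} splits into {q0,q2,q3,q7} and {q6}.
Stable partition: {q1,q4} | {q0,q2,q3,q7} | {q6} — 3 equivalence classes.
q2 and q0 lie in the same block of the stable partition, so they are equivalent — no string distinguishes them.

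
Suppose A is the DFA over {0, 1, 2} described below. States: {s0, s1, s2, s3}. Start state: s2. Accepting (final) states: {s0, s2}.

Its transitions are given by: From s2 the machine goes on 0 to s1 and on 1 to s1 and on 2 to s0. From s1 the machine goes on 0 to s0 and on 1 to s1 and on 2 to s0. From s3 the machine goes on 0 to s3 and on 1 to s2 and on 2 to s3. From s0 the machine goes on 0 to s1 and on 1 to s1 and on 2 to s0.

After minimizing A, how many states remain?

2

States {s3} cannot be reached from the start state, so discard them.
P0 = {s0,s2} | {s1}.
The partition is now stable with 2 blocks: {s0,s2} | {s1}.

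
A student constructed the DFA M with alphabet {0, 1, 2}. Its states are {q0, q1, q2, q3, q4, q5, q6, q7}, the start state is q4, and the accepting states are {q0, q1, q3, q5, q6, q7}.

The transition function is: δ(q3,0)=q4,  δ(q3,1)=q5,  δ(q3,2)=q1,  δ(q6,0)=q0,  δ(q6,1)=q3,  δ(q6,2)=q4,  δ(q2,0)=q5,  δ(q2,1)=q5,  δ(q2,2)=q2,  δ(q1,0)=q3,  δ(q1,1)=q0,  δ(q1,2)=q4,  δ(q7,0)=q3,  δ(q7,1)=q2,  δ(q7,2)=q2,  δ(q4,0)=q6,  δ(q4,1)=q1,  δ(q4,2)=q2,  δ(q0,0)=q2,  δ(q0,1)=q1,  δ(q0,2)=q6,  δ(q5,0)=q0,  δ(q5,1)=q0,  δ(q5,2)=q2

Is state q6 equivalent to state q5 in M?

States {q7} cannot be reached from the start state, so discard them.
Initial partition by acceptance: {q0,q1,q3,q5,q6} | {q2,q4}.
Refine {q0,q1,q3,q5,q6} on symbol 0: members go to different blocks, giving {q1,q5,q6} and {q0,q3}.
Stable partition: {q1,q5,q6} | {q2,q4} | {q0,q3} — 3 equivalence classes.
q6 and q5 lie in the same block of the stable partition, so they are equivalent — no string distinguishes them.

Yes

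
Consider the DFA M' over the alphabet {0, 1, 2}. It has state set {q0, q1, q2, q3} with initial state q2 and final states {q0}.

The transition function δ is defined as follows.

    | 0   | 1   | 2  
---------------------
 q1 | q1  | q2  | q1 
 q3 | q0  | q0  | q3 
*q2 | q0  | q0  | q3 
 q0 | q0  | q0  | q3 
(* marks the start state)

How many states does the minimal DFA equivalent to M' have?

2

First remove the unreachable states {q1}; 3 states remain.
Start with accepting vs non-accepting: {q0} | {q2,q3}.
Stable partition: {q0} | {q2,q3} — 2 equivalence classes.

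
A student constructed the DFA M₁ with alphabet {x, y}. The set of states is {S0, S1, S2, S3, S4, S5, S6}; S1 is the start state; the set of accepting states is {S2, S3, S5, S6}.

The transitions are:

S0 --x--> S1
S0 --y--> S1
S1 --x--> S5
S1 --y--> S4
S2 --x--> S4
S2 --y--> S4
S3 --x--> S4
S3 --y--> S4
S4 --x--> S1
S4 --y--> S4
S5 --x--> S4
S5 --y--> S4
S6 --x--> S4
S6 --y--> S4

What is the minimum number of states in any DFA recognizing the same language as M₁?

3

Reachable states from the start: {S1,S4,S5}. Unreachable: {S0,S2,S3,S6} — drop them.
P0 = {S5} | {S1,S4}.
Split {S1,S4} by δ(·,x) → {S1} and {S4}.
The partition is now stable with 3 blocks: {S5} | {S1} | {S4}.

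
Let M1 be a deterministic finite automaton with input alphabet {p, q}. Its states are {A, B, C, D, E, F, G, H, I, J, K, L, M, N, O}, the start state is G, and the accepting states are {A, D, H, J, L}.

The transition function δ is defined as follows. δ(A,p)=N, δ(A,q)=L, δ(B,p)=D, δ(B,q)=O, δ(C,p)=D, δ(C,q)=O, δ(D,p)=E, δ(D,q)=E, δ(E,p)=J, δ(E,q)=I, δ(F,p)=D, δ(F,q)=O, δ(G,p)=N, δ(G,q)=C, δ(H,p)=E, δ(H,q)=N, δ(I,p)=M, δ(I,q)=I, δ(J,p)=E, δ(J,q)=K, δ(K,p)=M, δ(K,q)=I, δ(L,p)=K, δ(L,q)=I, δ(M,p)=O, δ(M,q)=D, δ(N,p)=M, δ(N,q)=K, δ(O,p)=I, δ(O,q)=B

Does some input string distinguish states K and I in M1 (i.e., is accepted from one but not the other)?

First remove the unreachable states {A,F,H,L}; 11 states remain.
P0 = {D,J} | {B,C,E,G,I,K,M,N,O}.
On input p, block {B,C,E,G,I,K,M,N,O} splits into {G,I,K,M,N,O} and {B,C,E}.
Refine {D,J} on symbol q: members go to different blocks, giving {D} and {J}.
Refine {G,I,K,M,N,O} on symbol q: members go to different blocks, giving {I,K,N} and {G,O} and {M}.
Refine {B,C,E} on symbol p: members go to different blocks, giving {B,C} and {E}.
The partition is now stable with 7 blocks: {D} | {I,K,N} | {B,C} | {J} | {G,O} | {M} | {E}.
K and I lie in the same block of the stable partition, so they are equivalent — no string distinguishes them.

No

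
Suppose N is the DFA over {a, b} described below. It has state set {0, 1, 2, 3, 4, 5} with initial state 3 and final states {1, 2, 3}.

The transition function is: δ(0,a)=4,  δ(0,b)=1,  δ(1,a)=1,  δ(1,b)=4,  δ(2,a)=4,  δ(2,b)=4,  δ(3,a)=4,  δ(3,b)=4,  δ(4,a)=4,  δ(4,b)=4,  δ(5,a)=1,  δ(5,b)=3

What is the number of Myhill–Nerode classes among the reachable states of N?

2

First remove the unreachable states {0,1,2,5}; 2 states remain.
P0 = {3} | {4}.
Stable partition: {3} | {4} — 2 equivalence classes.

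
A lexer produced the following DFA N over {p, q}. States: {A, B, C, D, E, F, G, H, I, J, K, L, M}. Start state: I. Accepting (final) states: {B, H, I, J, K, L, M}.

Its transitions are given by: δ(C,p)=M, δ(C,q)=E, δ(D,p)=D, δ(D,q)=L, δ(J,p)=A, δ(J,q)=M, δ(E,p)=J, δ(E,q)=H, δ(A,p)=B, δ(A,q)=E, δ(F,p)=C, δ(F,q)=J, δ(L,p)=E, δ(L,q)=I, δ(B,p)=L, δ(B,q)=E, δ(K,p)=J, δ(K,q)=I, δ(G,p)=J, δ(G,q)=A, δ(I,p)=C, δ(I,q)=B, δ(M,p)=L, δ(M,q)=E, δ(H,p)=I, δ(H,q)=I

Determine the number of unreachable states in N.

4

No path from I leads to D, F, G, K; the other 9 states are all reachable.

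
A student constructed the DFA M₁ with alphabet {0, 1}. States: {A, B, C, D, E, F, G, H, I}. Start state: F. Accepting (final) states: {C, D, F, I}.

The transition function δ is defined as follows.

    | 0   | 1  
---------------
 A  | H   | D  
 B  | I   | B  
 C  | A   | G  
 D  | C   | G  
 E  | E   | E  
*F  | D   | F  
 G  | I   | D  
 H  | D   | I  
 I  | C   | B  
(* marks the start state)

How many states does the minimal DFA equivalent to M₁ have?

States {E} cannot be reached from the start state, so discard them.
P0 = {C,D,F,I} | {A,B,G,H}.
Split {C,D,F,I} by δ(·,0) → {D,F,I} and {C}.
On input 0, block {D,F,I} splits into {D,I} and {F}.
On input 0, block {A,B,G,H} splits into {B,G,H} and {A}.
On input 1, block {B,G,H} splits into {G,H} and {B}.
Refine {D,I} on symbol 1: members go to different blocks, giving {D} and {I}.
On input 0, block {G,H} splits into {G} and {H}.
Stable partition: {D} | {G} | {C} | {F} | {A} | {B} | {I} | {H} — 8 equivalence classes.

8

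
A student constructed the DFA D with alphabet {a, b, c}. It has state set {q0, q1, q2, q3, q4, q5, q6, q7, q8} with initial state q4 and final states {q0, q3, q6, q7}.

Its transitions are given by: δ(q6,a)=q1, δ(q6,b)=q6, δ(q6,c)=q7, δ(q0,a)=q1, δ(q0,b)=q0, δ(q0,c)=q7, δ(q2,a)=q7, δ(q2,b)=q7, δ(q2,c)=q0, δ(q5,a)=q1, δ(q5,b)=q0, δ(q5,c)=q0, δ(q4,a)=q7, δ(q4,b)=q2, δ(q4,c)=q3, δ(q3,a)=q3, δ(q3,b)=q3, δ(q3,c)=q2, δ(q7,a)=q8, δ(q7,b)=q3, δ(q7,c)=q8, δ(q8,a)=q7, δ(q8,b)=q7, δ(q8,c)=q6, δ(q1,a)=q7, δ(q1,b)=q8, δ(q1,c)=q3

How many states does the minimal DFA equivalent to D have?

5

States {q5} cannot be reached from the start state, so discard them.
P0 = {q0,q3,q6,q7} | {q1,q2,q4,q8}.
Refine {q0,q3,q6,q7} on symbol a: members go to different blocks, giving {q0,q6,q7} and {q3}.
Split {q0,q6,q7} by δ(·,b) → {q0,q6} and {q7}.
Split {q1,q2,q4,q8} by δ(·,b) → {q1,q4} and {q2,q8}.
No further refinement is possible. Final partition (5 blocks): {q0,q6} | {q1,q4} | {q3} | {q7} | {q2,q8}.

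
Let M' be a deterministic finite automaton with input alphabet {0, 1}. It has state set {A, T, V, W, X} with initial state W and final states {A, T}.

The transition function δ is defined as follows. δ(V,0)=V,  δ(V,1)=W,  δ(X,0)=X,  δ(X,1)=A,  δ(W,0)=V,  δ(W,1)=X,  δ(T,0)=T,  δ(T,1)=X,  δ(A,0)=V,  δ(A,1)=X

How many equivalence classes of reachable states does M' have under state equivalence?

First remove the unreachable states {T}; 4 states remain.
P0 = {A} | {V,W,X}.
On input 1, block {V,W,X} splits into {V,W} and {X}.
On input 1, block {V,W} splits into {V} and {W}.
No further refinement is possible. Final partition (4 blocks): {A} | {V} | {X} | {W}.

4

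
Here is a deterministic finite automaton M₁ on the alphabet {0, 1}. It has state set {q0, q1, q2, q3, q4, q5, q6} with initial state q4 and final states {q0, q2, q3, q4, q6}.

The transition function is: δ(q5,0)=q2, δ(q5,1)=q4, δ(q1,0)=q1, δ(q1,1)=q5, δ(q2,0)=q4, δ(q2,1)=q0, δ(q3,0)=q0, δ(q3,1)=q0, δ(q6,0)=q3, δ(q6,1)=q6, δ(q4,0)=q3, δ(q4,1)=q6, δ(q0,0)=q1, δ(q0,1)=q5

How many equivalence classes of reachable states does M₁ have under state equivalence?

6

All states are reachable from the start state.
Start with accepting vs non-accepting: {q0,q2,q3,q4,q6} | {q1,q5}.
On input 0, block {q0,q2,q3,q4,q6} splits into {q2,q3,q4,q6} and {q0}.
Refine {q2,q3,q4,q6} on symbol 0: members go to different blocks, giving {q2,q4,q6} and {q3}.
Split {q2,q4,q6} by δ(·,0) → {q4,q6} and {q2}.
Split {q1,q5} by δ(·,0) → {q1} and {q5}.
Stable partition: {q4,q6} | {q1} | {q0} | {q3} | {q2} | {q5} — 6 equivalence classes.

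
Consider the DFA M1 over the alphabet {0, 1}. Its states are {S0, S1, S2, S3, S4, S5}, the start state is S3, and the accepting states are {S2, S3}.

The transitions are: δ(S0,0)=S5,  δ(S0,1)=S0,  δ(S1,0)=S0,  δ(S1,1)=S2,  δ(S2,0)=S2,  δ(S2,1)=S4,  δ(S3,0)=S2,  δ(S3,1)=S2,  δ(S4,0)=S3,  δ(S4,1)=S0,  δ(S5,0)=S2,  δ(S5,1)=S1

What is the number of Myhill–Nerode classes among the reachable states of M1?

6

All states are reachable from the start state.
Initial partition by acceptance: {S2,S3} | {S0,S1,S4,S5}.
Refine {S2,S3} on symbol 1: members go to different blocks, giving {S2} and {S3}.
On input 0, block {S0,S1,S4,S5} splits into {S0,S1} and {S4} and {S5}.
On input 0, block {S0,S1} splits into {S0} and {S1}.
No further refinement is possible. Final partition (6 blocks): {S2} | {S0} | {S3} | {S4} | {S5} | {S1}.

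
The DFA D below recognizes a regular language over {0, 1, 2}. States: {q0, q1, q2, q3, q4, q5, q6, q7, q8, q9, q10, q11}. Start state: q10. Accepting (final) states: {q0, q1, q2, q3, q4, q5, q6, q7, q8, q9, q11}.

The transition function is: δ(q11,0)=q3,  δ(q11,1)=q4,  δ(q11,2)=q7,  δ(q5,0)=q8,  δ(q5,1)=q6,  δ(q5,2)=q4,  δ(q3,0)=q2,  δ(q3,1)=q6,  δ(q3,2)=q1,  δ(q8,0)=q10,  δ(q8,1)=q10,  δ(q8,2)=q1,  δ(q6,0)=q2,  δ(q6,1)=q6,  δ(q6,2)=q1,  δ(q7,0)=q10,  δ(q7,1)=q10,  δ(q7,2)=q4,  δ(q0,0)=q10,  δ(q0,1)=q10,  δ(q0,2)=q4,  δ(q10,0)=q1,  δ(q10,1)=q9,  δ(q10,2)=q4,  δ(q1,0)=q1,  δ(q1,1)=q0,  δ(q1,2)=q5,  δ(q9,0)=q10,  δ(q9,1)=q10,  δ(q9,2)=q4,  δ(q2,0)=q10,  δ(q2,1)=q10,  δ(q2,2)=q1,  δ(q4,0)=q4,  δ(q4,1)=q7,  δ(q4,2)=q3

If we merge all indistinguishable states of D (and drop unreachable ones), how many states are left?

4

First remove the unreachable states {q11}; 11 states remain.
Initial partition by acceptance: {q0,q1,q2,q3,q4,q5,q6,q7,q8,q9} | {q10}.
Refine {q0,q1,q2,q3,q4,q5,q6,q7,q8,q9} on symbol 0: members go to different blocks, giving {q0,q2,q7,q8,q9} and {q1,q3,q4,q5,q6}.
On input 0, block {q1,q3,q4,q5,q6} splits into {q3,q5,q6} and {q1,q4}.
The partition is now stable with 4 blocks: {q0,q2,q7,q8,q9} | {q10} | {q3,q5,q6} | {q1,q4}.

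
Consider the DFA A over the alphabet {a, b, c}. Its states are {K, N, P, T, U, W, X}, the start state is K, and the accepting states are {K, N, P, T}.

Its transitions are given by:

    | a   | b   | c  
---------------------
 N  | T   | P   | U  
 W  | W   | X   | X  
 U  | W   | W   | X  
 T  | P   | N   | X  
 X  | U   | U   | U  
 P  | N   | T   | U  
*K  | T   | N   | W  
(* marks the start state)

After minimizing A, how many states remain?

2

Initial partition by acceptance: {K,N,P,T} | {U,W,X}.
The partition is now stable with 2 blocks: {K,N,P,T} | {U,W,X}.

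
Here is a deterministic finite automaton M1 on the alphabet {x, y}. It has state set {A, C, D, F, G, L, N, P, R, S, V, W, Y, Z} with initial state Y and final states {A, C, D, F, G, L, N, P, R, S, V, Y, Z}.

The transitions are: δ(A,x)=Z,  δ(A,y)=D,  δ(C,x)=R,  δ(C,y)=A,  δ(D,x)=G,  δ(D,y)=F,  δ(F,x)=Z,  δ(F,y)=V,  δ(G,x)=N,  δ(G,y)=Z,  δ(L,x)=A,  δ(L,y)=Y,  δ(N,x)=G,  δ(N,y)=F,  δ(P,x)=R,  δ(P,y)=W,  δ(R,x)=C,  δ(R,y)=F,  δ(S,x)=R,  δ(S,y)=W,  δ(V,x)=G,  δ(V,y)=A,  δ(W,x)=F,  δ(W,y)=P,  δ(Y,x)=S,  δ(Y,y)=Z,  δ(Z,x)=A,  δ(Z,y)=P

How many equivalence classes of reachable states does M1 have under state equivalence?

States {L} cannot be reached from the start state, so discard them.
Start with accepting vs non-accepting: {A,C,D,F,G,N,P,R,S,V,Y,Z} | {W}.
Split {A,C,D,F,G,N,P,R,S,V,Y,Z} by δ(·,y) → {A,C,D,F,G,N,R,V,Y,Z} and {P,S}.
Refine {A,C,D,F,G,N,R,V,Y,Z} on symbol x: members go to different blocks, giving {A,C,D,F,G,N,R,V,Z} and {Y}.
Refine {A,C,D,F,G,N,R,V,Z} on symbol y: members go to different blocks, giving {A,C,D,F,G,N,R,V} and {Z}.
Split {A,C,D,F,G,N,R,V} by δ(·,x) → {C,D,G,N,R,V} and {A,F}.
On input y, block {C,D,G,N,R,V} splits into {C,D,N,R,V} and {G}.
On input x, block {C,D,N,R,V} splits into {D,N,V} and {C,R}.
The partition is now stable with 8 blocks: {D,N,V} | {W} | {P,S} | {Y} | {Z} | {A,F} | {G} | {C,R}.

8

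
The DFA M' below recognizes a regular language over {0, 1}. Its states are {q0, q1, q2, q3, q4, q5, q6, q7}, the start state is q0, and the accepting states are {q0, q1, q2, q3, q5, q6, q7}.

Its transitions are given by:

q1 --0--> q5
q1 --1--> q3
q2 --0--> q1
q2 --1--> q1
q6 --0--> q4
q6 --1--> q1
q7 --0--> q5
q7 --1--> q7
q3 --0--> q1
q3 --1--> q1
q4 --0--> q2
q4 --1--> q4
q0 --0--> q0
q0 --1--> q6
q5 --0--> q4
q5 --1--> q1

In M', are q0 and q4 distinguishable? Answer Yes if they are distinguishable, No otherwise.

Reachable states from the start: {q0,q1,q2,q3,q4,q5,q6}. Unreachable: {q7} — drop them.
Start with accepting vs non-accepting: {q0,q1,q2,q3,q5,q6} | {q4}.
Refine {q0,q1,q2,q3,q5,q6} on symbol 0: members go to different blocks, giving {q0,q1,q2,q3} and {q5,q6}.
On input 0, block {q0,q1,q2,q3} splits into {q0,q2,q3} and {q1}.
On input 0, block {q0,q2,q3} splits into {q2,q3} and {q0}.
Stable partition: {q2,q3} | {q4} | {q5,q6} | {q1} | {q0} — 5 equivalence classes.
q0 and q4 end up in different blocks, so they are distinguishable. For instance, the string 'ε' is accepted from only q0.

Yes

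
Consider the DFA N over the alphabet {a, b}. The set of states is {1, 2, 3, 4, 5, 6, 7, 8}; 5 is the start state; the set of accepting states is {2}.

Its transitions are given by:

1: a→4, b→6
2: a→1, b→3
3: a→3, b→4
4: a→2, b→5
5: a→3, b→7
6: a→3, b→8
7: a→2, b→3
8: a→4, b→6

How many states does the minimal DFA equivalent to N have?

5

P0 = {2} | {1,3,4,5,6,7,8}.
Split {1,3,4,5,6,7,8} by δ(·,a) → {1,3,5,6,8} and {4,7}.
On input a, block {1,3,5,6,8} splits into {3,5,6} and {1,8}.
Refine {3,5,6} on symbol b: members go to different blocks, giving {3,5} and {6}.
Stable partition: {2} | {3,5} | {4,7} | {1,8} | {6} — 5 equivalence classes.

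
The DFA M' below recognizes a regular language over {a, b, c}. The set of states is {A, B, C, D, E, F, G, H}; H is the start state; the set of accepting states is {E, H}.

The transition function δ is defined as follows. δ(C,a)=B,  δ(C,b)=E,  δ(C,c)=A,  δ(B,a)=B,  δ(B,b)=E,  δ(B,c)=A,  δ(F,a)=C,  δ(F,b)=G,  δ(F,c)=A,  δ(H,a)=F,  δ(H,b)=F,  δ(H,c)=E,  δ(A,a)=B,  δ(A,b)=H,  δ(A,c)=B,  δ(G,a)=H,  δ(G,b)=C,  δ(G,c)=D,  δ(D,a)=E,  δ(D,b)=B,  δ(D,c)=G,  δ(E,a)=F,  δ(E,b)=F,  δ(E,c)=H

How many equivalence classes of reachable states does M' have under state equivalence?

Start with accepting vs non-accepting: {E,H} | {A,B,C,D,F,G}.
Refine {A,B,C,D,F,G} on symbol a: members go to different blocks, giving {A,B,C,F} and {D,G}.
Split {A,B,C,F} by δ(·,b) → {A,B,C} and {F}.
No further refinement is possible. Final partition (4 blocks): {E,H} | {A,B,C} | {D,G} | {F}.

4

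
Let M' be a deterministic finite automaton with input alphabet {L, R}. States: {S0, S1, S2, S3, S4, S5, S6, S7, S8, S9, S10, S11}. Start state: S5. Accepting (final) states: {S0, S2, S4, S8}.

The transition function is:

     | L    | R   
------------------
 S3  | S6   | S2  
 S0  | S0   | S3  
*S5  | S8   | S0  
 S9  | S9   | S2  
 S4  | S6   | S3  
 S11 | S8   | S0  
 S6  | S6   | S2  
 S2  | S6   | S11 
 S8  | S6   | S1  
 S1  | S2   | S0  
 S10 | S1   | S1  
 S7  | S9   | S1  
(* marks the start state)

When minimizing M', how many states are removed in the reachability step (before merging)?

No path from S5 leads to S4, S7, S9, S10; the other 8 states are all reachable.

4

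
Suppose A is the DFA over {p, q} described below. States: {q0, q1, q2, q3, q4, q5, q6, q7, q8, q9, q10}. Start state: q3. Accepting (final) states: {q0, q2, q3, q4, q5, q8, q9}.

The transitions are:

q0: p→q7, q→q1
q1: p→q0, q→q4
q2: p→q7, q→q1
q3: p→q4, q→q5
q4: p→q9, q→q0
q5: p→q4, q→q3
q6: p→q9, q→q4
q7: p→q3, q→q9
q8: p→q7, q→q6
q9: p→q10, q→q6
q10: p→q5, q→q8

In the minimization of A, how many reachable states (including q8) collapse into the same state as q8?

3

Reachable states from the start: {q0,q1,q3,q4,q5,q6,q7,q8,q9,q10}. Unreachable: {q2} — drop them.
Start with accepting vs non-accepting: {q0,q3,q4,q5,q8,q9} | {q1,q6,q7,q10}.
Split {q0,q3,q4,q5,q8,q9} by δ(·,p) → {q0,q8,q9} and {q3,q4,q5}.
Split {q1,q6,q7,q10} by δ(·,p) → {q1,q6} and {q7,q10}.
Split {q3,q4,q5} by δ(·,p) → {q3,q5} and {q4}.
The partition is now stable with 5 blocks: {q0,q8,q9} | {q1,q6} | {q3,q5} | {q7,q10} | {q4}.
State q8 belongs to the block {q0,q8,q9}, which has 3 states.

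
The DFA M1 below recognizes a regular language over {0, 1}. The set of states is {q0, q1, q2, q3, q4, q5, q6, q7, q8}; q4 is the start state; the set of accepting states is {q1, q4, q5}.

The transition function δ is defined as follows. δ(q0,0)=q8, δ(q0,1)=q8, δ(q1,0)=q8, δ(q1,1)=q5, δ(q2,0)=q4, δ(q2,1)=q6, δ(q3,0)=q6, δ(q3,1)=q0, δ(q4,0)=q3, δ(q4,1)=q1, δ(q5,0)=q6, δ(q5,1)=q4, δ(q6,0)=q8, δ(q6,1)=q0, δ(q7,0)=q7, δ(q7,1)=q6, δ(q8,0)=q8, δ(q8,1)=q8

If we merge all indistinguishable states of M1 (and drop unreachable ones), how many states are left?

2

States {q2,q7} cannot be reached from the start state, so discard them.
P0 = {q1,q4,q5} | {q0,q3,q6,q8}.
No further refinement is possible. Final partition (2 blocks): {q1,q4,q5} | {q0,q3,q6,q8}.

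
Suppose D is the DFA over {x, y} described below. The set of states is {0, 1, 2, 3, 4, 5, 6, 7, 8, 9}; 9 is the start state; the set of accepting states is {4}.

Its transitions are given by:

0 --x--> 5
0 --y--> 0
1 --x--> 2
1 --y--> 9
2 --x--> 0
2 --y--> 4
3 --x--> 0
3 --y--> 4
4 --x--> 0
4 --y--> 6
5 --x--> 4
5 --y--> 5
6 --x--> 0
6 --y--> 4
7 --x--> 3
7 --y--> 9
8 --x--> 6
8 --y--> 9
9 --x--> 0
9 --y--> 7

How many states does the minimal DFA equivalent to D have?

6

First remove the unreachable states {1,2,8}; 7 states remain.
Start with accepting vs non-accepting: {4} | {0,3,5,6,7,9}.
Split {0,3,5,6,7,9} by δ(·,x) → {0,3,6,7,9} and {5}.
Split {0,3,6,7,9} by δ(·,x) → {3,6,7,9} and {0}.
Split {3,6,7,9} by δ(·,x) → {3,6,9} and {7}.
Refine {3,6,9} on symbol y: members go to different blocks, giving {3,6} and {9}.
The partition is now stable with 6 blocks: {4} | {3,6} | {5} | {0} | {7} | {9}.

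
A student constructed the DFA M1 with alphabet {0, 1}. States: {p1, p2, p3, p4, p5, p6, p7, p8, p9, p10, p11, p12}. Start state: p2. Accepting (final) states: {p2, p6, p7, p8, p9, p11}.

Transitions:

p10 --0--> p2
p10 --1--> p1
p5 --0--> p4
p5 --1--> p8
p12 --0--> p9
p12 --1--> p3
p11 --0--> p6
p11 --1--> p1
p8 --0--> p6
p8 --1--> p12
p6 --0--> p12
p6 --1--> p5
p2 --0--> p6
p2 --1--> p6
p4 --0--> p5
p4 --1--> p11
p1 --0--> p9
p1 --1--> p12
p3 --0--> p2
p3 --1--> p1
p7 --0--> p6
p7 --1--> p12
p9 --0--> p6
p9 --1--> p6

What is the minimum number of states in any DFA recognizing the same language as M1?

5

States {p7,p10} cannot be reached from the start state, so discard them.
Initial partition by acceptance: {p2,p6,p8,p9,p11} | {p1,p3,p4,p5,p12}.
On input 0, block {p2,p6,p8,p9,p11} splits into {p2,p8,p9,p11} and {p6}.
On input 1, block {p2,p8,p9,p11} splits into {p2,p9} and {p8,p11}.
Split {p1,p3,p4,p5,p12} by δ(·,0) → {p1,p3,p12} and {p4,p5}.
The partition is now stable with 5 blocks: {p2,p9} | {p1,p3,p12} | {p6} | {p8,p11} | {p4,p5}.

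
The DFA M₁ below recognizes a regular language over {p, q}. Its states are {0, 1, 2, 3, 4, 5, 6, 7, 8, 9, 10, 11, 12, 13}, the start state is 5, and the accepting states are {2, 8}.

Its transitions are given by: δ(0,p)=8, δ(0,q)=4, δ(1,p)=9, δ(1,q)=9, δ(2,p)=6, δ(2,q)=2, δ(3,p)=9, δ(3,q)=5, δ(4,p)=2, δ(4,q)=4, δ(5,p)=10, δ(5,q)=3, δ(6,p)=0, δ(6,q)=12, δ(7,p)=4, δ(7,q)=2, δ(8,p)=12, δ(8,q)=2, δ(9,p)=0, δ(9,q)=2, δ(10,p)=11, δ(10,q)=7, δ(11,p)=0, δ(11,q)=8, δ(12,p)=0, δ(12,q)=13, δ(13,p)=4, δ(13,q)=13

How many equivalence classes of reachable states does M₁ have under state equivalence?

States {1} cannot be reached from the start state, so discard them.
Initial partition by acceptance: {2,8} | {0,3,4,5,6,7,9,10,11,12,13}.
Split {0,3,4,5,6,7,9,10,11,12,13} by δ(·,p) → {3,5,6,7,9,10,11,12,13} and {0,4}.
On input p, block {3,5,6,7,9,10,11,12,13} splits into {6,7,9,11,12,13} and {3,5,10}.
On input q, block {6,7,9,11,12,13} splits into {6,12,13} and {7,9,11}.
On input p, block {3,5,10} splits into {3,10} and {5}.
On input q, block {3,10} splits into {3} and {10}.
Stable partition: {2,8} | {6,12,13} | {0,4} | {3} | {7,9,11} | {5} | {10} — 7 equivalence classes.

7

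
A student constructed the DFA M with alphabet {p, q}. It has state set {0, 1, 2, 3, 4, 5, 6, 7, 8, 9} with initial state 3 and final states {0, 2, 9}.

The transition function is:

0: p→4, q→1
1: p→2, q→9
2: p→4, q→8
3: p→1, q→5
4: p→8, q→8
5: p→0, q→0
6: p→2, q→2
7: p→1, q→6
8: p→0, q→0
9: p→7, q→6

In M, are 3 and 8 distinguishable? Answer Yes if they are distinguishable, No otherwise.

Yes

Every state is reachable, so we keep all 10.
P0 = {0,2,9} | {1,3,4,5,6,7,8}.
Split {1,3,4,5,6,7,8} by δ(·,p) → {1,5,6,8} and {3,4,7}.
Stable partition: {0,2,9} | {1,5,6,8} | {3,4,7} — 3 equivalence classes.
3 and 8 end up in different blocks, so they are distinguishable. For instance, the string 'p' is accepted from only 8.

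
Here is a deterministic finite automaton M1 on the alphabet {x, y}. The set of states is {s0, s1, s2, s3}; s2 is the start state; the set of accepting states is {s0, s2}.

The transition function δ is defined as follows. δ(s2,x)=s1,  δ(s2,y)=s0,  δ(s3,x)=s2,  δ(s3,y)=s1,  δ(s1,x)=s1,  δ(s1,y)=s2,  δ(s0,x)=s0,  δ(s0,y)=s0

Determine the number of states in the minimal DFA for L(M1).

First remove the unreachable states {s3}; 3 states remain.
Initial partition by acceptance: {s0,s2} | {s1}.
On input x, block {s0,s2} splits into {s0} and {s2}.
No further refinement is possible. Final partition (3 blocks): {s0} | {s1} | {s2}.

3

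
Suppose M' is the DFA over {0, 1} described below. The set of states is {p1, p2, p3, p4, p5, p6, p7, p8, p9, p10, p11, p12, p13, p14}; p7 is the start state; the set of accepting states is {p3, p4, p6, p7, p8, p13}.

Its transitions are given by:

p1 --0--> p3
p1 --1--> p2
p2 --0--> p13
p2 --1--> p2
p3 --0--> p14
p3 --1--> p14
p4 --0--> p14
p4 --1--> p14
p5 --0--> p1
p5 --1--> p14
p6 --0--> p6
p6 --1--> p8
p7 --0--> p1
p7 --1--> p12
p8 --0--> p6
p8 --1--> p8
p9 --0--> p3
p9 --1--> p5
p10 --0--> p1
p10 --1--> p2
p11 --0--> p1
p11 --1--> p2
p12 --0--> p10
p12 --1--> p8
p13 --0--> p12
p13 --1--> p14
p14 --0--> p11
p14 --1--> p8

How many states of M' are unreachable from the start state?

3

Starting at p7 and following transitions, the reachable set is {p1, p2, p3, p6, p7, p8, p10, p11, p12, p13, p14}. That leaves p4, p5, p9 unreachable — 3 in total.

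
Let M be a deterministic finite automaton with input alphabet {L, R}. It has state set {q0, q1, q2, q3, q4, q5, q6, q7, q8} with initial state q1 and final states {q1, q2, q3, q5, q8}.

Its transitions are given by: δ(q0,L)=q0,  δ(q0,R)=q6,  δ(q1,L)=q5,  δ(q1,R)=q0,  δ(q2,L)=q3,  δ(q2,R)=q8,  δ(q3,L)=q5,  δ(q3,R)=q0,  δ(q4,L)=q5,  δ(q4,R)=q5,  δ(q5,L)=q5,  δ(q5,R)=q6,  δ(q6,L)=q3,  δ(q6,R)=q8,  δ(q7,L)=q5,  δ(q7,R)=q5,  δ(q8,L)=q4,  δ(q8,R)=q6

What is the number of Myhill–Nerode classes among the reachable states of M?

First remove the unreachable states {q2,q7}; 7 states remain.
P0 = {q1,q3,q5,q8} | {q0,q4,q6}.
On input L, block {q1,q3,q5,q8} splits into {q1,q3,q5} and {q8}.
On input L, block {q0,q4,q6} splits into {q4,q6} and {q0}.
Split {q1,q3,q5} by δ(·,R) → {q1,q3} and {q5}.
Split {q4,q6} by δ(·,L) → {q4} and {q6}.
Stable partition: {q1,q3} | {q4} | {q8} | {q0} | {q5} | {q6} — 6 equivalence classes.

6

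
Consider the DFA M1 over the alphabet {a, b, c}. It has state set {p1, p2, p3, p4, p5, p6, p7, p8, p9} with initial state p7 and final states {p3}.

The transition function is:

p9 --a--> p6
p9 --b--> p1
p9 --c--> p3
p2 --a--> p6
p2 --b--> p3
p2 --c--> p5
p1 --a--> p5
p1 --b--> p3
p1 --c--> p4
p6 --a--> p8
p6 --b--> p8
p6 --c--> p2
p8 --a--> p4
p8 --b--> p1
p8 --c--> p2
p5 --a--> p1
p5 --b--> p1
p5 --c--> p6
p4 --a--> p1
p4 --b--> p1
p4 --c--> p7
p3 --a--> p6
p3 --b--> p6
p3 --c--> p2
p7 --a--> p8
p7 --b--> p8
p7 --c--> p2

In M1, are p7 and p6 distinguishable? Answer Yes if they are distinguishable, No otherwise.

States {p9} cannot be reached from the start state, so discard them.
Start with accepting vs non-accepting: {p3} | {p1,p2,p4,p5,p6,p7,p8}.
Refine {p1,p2,p4,p5,p6,p7,p8} on symbol b: members go to different blocks, giving {p4,p5,p6,p7,p8} and {p1,p2}.
Split {p4,p5,p6,p7,p8} by δ(·,a) → {p6,p7,p8} and {p4,p5}.
Split {p6,p7,p8} by δ(·,a) → {p6,p7} and {p8}.
Refine {p1,p2} on symbol a: members go to different blocks, giving {p1} and {p2}.
The partition is now stable with 6 blocks: {p3} | {p6,p7} | {p1} | {p4,p5} | {p8} | {p2}.
p7 and p6 lie in the same block of the stable partition, so they are equivalent — no string distinguishes them.

No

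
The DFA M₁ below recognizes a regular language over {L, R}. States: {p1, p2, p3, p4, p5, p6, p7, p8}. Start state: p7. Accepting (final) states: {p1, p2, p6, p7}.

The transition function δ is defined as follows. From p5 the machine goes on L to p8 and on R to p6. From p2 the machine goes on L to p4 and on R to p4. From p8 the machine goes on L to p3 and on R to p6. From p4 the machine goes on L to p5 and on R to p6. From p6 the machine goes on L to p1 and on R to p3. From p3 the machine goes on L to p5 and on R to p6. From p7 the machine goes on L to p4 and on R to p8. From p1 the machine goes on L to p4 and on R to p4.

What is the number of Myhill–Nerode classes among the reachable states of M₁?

First remove the unreachable states {p2}; 7 states remain.
P0 = {p1,p6,p7} | {p3,p4,p5,p8}.
Refine {p1,p6,p7} on symbol L: members go to different blocks, giving {p1,p7} and {p6}.
The partition is now stable with 3 blocks: {p1,p7} | {p3,p4,p5,p8} | {p6}.

3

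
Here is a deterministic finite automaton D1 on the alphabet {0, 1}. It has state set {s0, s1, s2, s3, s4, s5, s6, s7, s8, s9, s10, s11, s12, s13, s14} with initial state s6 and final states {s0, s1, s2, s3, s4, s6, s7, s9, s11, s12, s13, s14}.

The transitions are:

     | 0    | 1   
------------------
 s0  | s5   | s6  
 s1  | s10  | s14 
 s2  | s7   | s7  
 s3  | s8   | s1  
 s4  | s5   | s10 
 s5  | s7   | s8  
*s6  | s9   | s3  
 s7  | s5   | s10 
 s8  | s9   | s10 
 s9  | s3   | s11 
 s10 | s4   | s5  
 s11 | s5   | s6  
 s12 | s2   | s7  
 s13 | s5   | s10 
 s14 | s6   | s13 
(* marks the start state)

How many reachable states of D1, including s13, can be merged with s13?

States {s0,s2,s12} cannot be reached from the start state, so discard them.
P0 = {s1,s3,s4,s6,s7,s9,s11,s13,s14} | {s5,s8,s10}.
On input 0, block {s1,s3,s4,s6,s7,s9,s11,s13,s14} splits into {s1,s3,s4,s7,s11,s13} and {s6,s9,s14}.
On input 1, block {s1,s3,s4,s7,s11,s13} splits into {s4,s7,s13} and {s1,s11} and {s3}.
Split {s5,s8,s10} by δ(·,0) → {s5,s10} and {s8}.
Split {s5,s10} by δ(·,1) → {s5} and {s10}.
Split {s6,s9,s14} by δ(·,0) → {s6,s14} and {s9}.
Split {s6,s14} by δ(·,0) → {s6} and {s14}.
Split {s1,s11} by δ(·,0) → {s1} and {s11}.
No further refinement is possible. Final partition (10 blocks): {s4,s7,s13} | {s5} | {s6} | {s1} | {s3} | {s8} | {s10} | {s9} | {s14} | {s11}.
The equivalence class containing s13 is {s4,s7,s13}, of size 3.

3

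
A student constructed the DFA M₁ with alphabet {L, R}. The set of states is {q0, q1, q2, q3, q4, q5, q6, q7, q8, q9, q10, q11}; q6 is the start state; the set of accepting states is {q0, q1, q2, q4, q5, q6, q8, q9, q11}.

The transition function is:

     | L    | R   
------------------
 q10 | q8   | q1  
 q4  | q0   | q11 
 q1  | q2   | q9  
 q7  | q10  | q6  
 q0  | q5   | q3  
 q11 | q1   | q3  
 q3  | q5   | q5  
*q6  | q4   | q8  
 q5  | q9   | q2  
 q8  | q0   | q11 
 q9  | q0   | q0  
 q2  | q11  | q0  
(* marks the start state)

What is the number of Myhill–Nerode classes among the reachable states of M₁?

4

First remove the unreachable states {q7,q10}; 10 states remain.
Start with accepting vs non-accepting: {q0,q1,q2,q4,q5,q6,q8,q9,q11} | {q3}.
Refine {q0,q1,q2,q4,q5,q6,q8,q9,q11} on symbol R: members go to different blocks, giving {q1,q2,q4,q5,q6,q8,q9} and {q0,q11}.
Refine {q1,q2,q4,q5,q6,q8,q9} on symbol L: members go to different blocks, giving {q2,q4,q8,q9} and {q1,q5,q6}.
No further refinement is possible. Final partition (4 blocks): {q2,q4,q8,q9} | {q3} | {q0,q11} | {q1,q5,q6}.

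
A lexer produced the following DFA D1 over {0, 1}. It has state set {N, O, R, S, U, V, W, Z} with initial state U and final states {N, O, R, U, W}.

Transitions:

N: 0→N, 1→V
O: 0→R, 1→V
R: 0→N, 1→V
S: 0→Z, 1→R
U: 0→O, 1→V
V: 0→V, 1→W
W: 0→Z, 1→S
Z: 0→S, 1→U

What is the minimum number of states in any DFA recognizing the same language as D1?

4

Every state is reachable, so we keep all 8.
Initial partition by acceptance: {N,O,R,U,W} | {S,V,Z}.
On input 0, block {N,O,R,U,W} splits into {N,O,R,U} and {W}.
On input 1, block {S,V,Z} splits into {S,Z} and {V}.
Stable partition: {N,O,R,U} | {S,Z} | {W} | {V} — 4 equivalence classes.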